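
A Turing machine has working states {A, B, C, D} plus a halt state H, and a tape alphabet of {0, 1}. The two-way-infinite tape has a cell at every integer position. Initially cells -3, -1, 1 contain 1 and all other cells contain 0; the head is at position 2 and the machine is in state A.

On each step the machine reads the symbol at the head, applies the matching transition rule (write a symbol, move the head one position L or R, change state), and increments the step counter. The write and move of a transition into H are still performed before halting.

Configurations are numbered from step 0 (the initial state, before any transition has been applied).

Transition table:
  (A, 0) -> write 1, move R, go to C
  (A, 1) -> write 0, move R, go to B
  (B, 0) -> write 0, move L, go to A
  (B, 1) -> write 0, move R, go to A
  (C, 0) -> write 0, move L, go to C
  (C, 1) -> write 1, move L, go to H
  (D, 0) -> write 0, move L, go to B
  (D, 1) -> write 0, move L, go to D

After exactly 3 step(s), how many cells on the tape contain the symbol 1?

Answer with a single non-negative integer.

Step 1: in state A at pos 2, read 0 -> (A,0)->write 1,move R,goto C. Now: state=C, head=3, tape[-4..4]=010101100 (head:        ^)
Step 2: in state C at pos 3, read 0 -> (C,0)->write 0,move L,goto C. Now: state=C, head=2, tape[-4..4]=010101100 (head:       ^)
Step 3: in state C at pos 2, read 1 -> (C,1)->write 1,move L,goto H. Now: state=H, head=1, tape[-4..4]=010101100 (head:      ^)
Cells containing 1 after step 3: {-3, -1, 1, 2} -> 4 cell(s)

Answer: 4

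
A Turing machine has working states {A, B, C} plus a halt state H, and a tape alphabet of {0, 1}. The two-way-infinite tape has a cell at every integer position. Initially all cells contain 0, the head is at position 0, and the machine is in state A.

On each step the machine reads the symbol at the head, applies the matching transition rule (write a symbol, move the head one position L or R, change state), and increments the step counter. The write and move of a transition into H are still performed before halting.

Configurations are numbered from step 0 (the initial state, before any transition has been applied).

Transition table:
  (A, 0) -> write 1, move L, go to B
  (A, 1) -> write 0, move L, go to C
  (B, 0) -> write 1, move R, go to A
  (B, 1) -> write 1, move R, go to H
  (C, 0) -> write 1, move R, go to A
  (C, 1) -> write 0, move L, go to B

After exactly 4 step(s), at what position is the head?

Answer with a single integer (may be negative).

Answer: -2

Derivation:
Step 1: in state A at pos 0, read 0 -> (A,0)->write 1,move L,goto B. Now: state=B, head=-1, tape[-2..1]=0010 (head:  ^)
Step 2: in state B at pos -1, read 0 -> (B,0)->write 1,move R,goto A. Now: state=A, head=0, tape[-2..1]=0110 (head:   ^)
Step 3: in state A at pos 0, read 1 -> (A,1)->write 0,move L,goto C. Now: state=C, head=-1, tape[-2..1]=0100 (head:  ^)
Step 4: in state C at pos -1, read 1 -> (C,1)->write 0,move L,goto B. Now: state=B, head=-2, tape[-3..1]=00000 (head:  ^)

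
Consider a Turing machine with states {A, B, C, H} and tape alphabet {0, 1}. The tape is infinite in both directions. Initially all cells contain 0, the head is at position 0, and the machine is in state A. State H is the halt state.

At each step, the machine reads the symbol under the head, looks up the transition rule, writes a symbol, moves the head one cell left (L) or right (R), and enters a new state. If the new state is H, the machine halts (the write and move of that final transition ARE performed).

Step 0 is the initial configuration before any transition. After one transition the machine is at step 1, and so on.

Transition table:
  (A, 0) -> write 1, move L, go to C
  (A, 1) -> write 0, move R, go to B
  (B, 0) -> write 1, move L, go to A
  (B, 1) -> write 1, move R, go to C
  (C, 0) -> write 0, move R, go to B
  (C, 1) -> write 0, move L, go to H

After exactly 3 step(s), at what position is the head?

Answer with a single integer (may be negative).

Answer: 1

Derivation:
Step 1: in state A at pos 0, read 0 -> (A,0)->write 1,move L,goto C. Now: state=C, head=-1, tape[-2..1]=0010 (head:  ^)
Step 2: in state C at pos -1, read 0 -> (C,0)->write 0,move R,goto B. Now: state=B, head=0, tape[-2..1]=0010 (head:   ^)
Step 3: in state B at pos 0, read 1 -> (B,1)->write 1,move R,goto C. Now: state=C, head=1, tape[-2..2]=00100 (head:    ^)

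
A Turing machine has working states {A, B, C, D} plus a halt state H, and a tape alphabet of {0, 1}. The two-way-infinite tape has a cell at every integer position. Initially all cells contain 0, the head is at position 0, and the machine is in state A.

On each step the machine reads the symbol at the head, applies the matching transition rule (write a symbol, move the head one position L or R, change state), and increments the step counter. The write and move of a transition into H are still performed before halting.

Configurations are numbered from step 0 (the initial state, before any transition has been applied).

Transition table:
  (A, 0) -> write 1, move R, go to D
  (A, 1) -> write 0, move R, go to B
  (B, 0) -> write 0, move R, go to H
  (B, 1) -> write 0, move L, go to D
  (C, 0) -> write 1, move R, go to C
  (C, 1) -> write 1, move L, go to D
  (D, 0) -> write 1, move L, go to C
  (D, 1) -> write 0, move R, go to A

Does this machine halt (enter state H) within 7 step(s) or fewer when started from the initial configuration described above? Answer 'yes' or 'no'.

Answer: no

Derivation:
Step 1: in state A at pos 0, read 0 -> (A,0)->write 1,move R,goto D. Now: state=D, head=1, tape[-1..2]=0100 (head:   ^)
Step 2: in state D at pos 1, read 0 -> (D,0)->write 1,move L,goto C. Now: state=C, head=0, tape[-1..2]=0110 (head:  ^)
Step 3: in state C at pos 0, read 1 -> (C,1)->write 1,move L,goto D. Now: state=D, head=-1, tape[-2..2]=00110 (head:  ^)
Step 4: in state D at pos -1, read 0 -> (D,0)->write 1,move L,goto C. Now: state=C, head=-2, tape[-3..2]=001110 (head:  ^)
Step 5: in state C at pos -2, read 0 -> (C,0)->write 1,move R,goto C. Now: state=C, head=-1, tape[-3..2]=011110 (head:   ^)
Step 6: in state C at pos -1, read 1 -> (C,1)->write 1,move L,goto D. Now: state=D, head=-2, tape[-3..2]=011110 (head:  ^)
Step 7: in state D at pos -2, read 1 -> (D,1)->write 0,move R,goto A. Now: state=A, head=-1, tape[-3..2]=001110 (head:   ^)
After 7 step(s): state = A (not H) -> not halted within 7 -> no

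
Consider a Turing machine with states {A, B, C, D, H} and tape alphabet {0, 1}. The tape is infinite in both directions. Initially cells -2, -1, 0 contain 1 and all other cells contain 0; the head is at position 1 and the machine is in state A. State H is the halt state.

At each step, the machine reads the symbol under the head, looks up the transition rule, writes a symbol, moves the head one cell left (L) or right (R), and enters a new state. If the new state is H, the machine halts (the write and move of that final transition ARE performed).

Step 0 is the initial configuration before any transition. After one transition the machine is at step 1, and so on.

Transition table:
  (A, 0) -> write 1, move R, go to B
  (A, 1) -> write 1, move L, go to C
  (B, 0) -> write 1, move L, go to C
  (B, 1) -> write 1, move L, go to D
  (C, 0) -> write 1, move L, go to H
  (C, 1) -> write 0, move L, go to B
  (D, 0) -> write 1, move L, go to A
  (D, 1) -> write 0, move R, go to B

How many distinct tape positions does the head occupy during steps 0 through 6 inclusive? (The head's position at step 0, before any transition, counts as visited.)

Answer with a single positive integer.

Step 1: in state A at pos 1, read 0 -> (A,0)->write 1,move R,goto B. Now: state=B, head=2, tape[-3..3]=0111100 (head:      ^)
Step 2: in state B at pos 2, read 0 -> (B,0)->write 1,move L,goto C. Now: state=C, head=1, tape[-3..3]=0111110 (head:     ^)
Step 3: in state C at pos 1, read 1 -> (C,1)->write 0,move L,goto B. Now: state=B, head=0, tape[-3..3]=0111010 (head:    ^)
Step 4: in state B at pos 0, read 1 -> (B,1)->write 1,move L,goto D. Now: state=D, head=-1, tape[-3..3]=0111010 (head:   ^)
Step 5: in state D at pos -1, read 1 -> (D,1)->write 0,move R,goto B. Now: state=B, head=0, tape[-3..3]=0101010 (head:    ^)
Step 6: in state B at pos 0, read 1 -> (B,1)->write 1,move L,goto D. Now: state=D, head=-1, tape[-3..3]=0101010 (head:   ^)
Head positions at steps 0..6: starting at 1, distinct positions visited = {-1, 0, 1, 2} -> 4 position(s)

Answer: 4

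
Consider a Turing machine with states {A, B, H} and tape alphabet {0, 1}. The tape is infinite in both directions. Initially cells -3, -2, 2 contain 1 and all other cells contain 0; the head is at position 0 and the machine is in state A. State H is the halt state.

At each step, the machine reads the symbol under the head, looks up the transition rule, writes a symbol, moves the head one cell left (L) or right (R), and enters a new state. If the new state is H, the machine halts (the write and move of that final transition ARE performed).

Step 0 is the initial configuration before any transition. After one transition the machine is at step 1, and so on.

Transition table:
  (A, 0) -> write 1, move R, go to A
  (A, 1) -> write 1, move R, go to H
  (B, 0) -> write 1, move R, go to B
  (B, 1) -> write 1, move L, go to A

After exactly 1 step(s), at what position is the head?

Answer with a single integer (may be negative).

Answer: 1

Derivation:
Step 1: in state A at pos 0, read 0 -> (A,0)->write 1,move R,goto A. Now: state=A, head=1, tape[-4..3]=01101010 (head:      ^)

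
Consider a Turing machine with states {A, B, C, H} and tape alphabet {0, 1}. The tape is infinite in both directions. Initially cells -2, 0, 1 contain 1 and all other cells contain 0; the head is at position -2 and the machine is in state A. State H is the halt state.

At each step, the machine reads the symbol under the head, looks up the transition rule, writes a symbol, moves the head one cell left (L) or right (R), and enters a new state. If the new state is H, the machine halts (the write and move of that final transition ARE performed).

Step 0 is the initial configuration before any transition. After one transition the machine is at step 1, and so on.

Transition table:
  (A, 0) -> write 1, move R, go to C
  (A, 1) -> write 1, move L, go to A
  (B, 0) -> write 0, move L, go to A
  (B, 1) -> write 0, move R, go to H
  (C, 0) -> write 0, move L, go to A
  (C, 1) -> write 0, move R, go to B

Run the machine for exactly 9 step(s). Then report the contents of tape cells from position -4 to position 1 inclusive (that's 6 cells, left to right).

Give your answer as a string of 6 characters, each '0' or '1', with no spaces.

Step 1: in state A at pos -2, read 1 -> (A,1)->write 1,move L,goto A. Now: state=A, head=-3, tape[-4..2]=0010110 (head:  ^)
Step 2: in state A at pos -3, read 0 -> (A,0)->write 1,move R,goto C. Now: state=C, head=-2, tape[-4..2]=0110110 (head:   ^)
Step 3: in state C at pos -2, read 1 -> (C,1)->write 0,move R,goto B. Now: state=B, head=-1, tape[-4..2]=0100110 (head:    ^)
Step 4: in state B at pos -1, read 0 -> (B,0)->write 0,move L,goto A. Now: state=A, head=-2, tape[-4..2]=0100110 (head:   ^)
Step 5: in state A at pos -2, read 0 -> (A,0)->write 1,move R,goto C. Now: state=C, head=-1, tape[-4..2]=0110110 (head:    ^)
Step 6: in state C at pos -1, read 0 -> (C,0)->write 0,move L,goto A. Now: state=A, head=-2, tape[-4..2]=0110110 (head:   ^)
Step 7: in state A at pos -2, read 1 -> (A,1)->write 1,move L,goto A. Now: state=A, head=-3, tape[-4..2]=0110110 (head:  ^)
Step 8: in state A at pos -3, read 1 -> (A,1)->write 1,move L,goto A. Now: state=A, head=-4, tape[-5..2]=00110110 (head:  ^)
Step 9: in state A at pos -4, read 0 -> (A,0)->write 1,move R,goto C. Now: state=C, head=-3, tape[-5..2]=01110110 (head:   ^)

Answer: 111011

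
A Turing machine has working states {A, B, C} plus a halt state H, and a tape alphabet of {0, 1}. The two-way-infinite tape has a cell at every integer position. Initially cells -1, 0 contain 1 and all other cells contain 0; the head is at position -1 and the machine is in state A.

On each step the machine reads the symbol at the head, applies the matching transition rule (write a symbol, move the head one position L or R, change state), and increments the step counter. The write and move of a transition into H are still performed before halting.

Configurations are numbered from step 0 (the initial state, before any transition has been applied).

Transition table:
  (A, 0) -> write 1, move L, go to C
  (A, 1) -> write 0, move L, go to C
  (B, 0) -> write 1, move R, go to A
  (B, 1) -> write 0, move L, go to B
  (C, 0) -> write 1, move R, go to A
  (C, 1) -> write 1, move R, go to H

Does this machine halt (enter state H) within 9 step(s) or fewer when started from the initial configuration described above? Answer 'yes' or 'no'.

Answer: yes

Derivation:
Step 1: in state A at pos -1, read 1 -> (A,1)->write 0,move L,goto C. Now: state=C, head=-2, tape[-3..1]=00010 (head:  ^)
Step 2: in state C at pos -2, read 0 -> (C,0)->write 1,move R,goto A. Now: state=A, head=-1, tape[-3..1]=01010 (head:   ^)
Step 3: in state A at pos -1, read 0 -> (A,0)->write 1,move L,goto C. Now: state=C, head=-2, tape[-3..1]=01110 (head:  ^)
Step 4: in state C at pos -2, read 1 -> (C,1)->write 1,move R,goto H. Now: state=H, head=-1, tape[-3..1]=01110 (head:   ^)
State H reached at step 4; 4 <= 9 -> yes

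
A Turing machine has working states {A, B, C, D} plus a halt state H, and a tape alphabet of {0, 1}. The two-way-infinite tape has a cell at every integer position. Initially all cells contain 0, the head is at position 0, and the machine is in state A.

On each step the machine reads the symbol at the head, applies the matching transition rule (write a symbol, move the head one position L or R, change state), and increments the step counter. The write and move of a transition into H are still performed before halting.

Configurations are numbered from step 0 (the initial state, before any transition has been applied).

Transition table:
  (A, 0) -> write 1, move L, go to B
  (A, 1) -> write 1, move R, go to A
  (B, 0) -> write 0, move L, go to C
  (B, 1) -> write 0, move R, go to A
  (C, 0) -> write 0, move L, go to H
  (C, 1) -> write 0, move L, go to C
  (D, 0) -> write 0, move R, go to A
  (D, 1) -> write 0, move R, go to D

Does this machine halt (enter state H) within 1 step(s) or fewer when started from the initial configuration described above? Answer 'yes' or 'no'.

Step 1: in state A at pos 0, read 0 -> (A,0)->write 1,move L,goto B. Now: state=B, head=-1, tape[-2..1]=0010 (head:  ^)
After 1 step(s): state = B (not H) -> not halted within 1 -> no

Answer: no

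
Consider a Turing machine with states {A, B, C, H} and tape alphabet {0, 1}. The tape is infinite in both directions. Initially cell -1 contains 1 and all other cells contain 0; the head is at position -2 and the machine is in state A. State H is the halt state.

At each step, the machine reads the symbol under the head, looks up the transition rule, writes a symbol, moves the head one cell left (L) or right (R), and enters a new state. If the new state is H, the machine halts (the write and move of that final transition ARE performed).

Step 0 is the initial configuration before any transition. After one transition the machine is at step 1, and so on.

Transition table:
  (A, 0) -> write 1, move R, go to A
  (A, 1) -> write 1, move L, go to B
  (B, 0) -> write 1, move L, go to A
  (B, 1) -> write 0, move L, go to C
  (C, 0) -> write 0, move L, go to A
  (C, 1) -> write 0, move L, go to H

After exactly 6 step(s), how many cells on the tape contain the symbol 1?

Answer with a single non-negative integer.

Answer: 3

Derivation:
Step 1: in state A at pos -2, read 0 -> (A,0)->write 1,move R,goto A. Now: state=A, head=-1, tape[-3..0]=0110 (head:   ^)
Step 2: in state A at pos -1, read 1 -> (A,1)->write 1,move L,goto B. Now: state=B, head=-2, tape[-3..0]=0110 (head:  ^)
Step 3: in state B at pos -2, read 1 -> (B,1)->write 0,move L,goto C. Now: state=C, head=-3, tape[-4..0]=00010 (head:  ^)
Step 4: in state C at pos -3, read 0 -> (C,0)->write 0,move L,goto A. Now: state=A, head=-4, tape[-5..0]=000010 (head:  ^)
Step 5: in state A at pos -4, read 0 -> (A,0)->write 1,move R,goto A. Now: state=A, head=-3, tape[-5..0]=010010 (head:   ^)
Step 6: in state A at pos -3, read 0 -> (A,0)->write 1,move R,goto A. Now: state=A, head=-2, tape[-5..0]=011010 (head:    ^)
Cells containing 1 after step 6: {-4, -3, -1} -> 3 cell(s)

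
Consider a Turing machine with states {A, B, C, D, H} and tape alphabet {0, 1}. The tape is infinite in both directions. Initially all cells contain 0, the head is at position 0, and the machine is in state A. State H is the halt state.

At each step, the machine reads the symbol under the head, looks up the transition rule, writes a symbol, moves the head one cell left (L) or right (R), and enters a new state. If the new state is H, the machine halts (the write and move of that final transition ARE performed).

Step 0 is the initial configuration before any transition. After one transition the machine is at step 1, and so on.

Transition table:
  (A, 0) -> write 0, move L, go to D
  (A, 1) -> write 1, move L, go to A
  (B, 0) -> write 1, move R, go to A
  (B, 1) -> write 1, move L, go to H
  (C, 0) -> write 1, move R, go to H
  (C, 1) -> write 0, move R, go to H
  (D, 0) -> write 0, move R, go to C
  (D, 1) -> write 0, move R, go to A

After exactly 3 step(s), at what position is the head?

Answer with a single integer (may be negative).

Step 1: in state A at pos 0, read 0 -> (A,0)->write 0,move L,goto D. Now: state=D, head=-1, tape[-2..1]=0000 (head:  ^)
Step 2: in state D at pos -1, read 0 -> (D,0)->write 0,move R,goto C. Now: state=C, head=0, tape[-2..1]=0000 (head:   ^)
Step 3: in state C at pos 0, read 0 -> (C,0)->write 1,move R,goto H. Now: state=H, head=1, tape[-2..2]=00100 (head:    ^)

Answer: 1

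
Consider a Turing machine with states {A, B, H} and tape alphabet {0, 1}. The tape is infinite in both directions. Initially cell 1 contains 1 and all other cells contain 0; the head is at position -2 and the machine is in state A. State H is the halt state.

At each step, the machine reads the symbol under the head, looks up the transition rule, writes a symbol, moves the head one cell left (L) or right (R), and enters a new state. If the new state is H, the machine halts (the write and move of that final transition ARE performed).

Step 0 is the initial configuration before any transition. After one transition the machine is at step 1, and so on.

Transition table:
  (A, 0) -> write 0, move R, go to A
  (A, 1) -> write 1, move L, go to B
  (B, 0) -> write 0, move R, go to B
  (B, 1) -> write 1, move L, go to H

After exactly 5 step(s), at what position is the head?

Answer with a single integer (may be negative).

Answer: 1

Derivation:
Step 1: in state A at pos -2, read 0 -> (A,0)->write 0,move R,goto A. Now: state=A, head=-1, tape[-3..2]=000010 (head:   ^)
Step 2: in state A at pos -1, read 0 -> (A,0)->write 0,move R,goto A. Now: state=A, head=0, tape[-3..2]=000010 (head:    ^)
Step 3: in state A at pos 0, read 0 -> (A,0)->write 0,move R,goto A. Now: state=A, head=1, tape[-3..2]=000010 (head:     ^)
Step 4: in state A at pos 1, read 1 -> (A,1)->write 1,move L,goto B. Now: state=B, head=0, tape[-3..2]=000010 (head:    ^)
Step 5: in state B at pos 0, read 0 -> (B,0)->write 0,move R,goto B. Now: state=B, head=1, tape[-3..2]=000010 (head:     ^)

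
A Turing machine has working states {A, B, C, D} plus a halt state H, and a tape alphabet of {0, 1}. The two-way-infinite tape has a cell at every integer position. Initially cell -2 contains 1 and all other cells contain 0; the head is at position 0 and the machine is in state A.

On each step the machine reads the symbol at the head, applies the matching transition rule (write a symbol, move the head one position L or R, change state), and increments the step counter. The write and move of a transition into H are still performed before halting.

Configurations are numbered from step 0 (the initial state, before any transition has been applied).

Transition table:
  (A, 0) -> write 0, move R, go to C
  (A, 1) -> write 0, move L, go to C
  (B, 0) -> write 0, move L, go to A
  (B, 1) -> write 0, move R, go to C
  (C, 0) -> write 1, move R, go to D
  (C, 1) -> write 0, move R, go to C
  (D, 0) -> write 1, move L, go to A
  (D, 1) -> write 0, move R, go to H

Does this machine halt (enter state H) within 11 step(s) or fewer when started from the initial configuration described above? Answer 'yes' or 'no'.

Step 1: in state A at pos 0, read 0 -> (A,0)->write 0,move R,goto C. Now: state=C, head=1, tape[-3..2]=010000 (head:     ^)
Step 2: in state C at pos 1, read 0 -> (C,0)->write 1,move R,goto D. Now: state=D, head=2, tape[-3..3]=0100100 (head:      ^)
Step 3: in state D at pos 2, read 0 -> (D,0)->write 1,move L,goto A. Now: state=A, head=1, tape[-3..3]=0100110 (head:     ^)
Step 4: in state A at pos 1, read 1 -> (A,1)->write 0,move L,goto C. Now: state=C, head=0, tape[-3..3]=0100010 (head:    ^)
Step 5: in state C at pos 0, read 0 -> (C,0)->write 1,move R,goto D. Now: state=D, head=1, tape[-3..3]=0101010 (head:     ^)
Step 6: in state D at pos 1, read 0 -> (D,0)->write 1,move L,goto A. Now: state=A, head=0, tape[-3..3]=0101110 (head:    ^)
Step 7: in state A at pos 0, read 1 -> (A,1)->write 0,move L,goto C. Now: state=C, head=-1, tape[-3..3]=0100110 (head:   ^)
Step 8: in state C at pos -1, read 0 -> (C,0)->write 1,move R,goto D. Now: state=D, head=0, tape[-3..3]=0110110 (head:    ^)
Step 9: in state D at pos 0, read 0 -> (D,0)->write 1,move L,goto A. Now: state=A, head=-1, tape[-3..3]=0111110 (head:   ^)
Step 10: in state A at pos -1, read 1 -> (A,1)->write 0,move L,goto C. Now: state=C, head=-2, tape[-3..3]=0101110 (head:  ^)
Step 11: in state C at pos -2, read 1 -> (C,1)->write 0,move R,goto C. Now: state=C, head=-1, tape[-3..3]=0001110 (head:   ^)
After 11 step(s): state = C (not H) -> not halted within 11 -> no

Answer: no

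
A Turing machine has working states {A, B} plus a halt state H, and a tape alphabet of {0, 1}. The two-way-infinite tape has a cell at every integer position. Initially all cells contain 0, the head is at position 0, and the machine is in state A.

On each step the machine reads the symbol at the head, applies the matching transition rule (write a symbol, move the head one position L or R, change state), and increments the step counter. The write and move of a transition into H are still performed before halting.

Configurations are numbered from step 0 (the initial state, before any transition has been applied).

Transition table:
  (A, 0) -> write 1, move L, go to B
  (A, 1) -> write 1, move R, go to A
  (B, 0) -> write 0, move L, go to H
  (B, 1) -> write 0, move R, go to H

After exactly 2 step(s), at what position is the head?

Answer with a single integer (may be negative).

Answer: -2

Derivation:
Step 1: in state A at pos 0, read 0 -> (A,0)->write 1,move L,goto B. Now: state=B, head=-1, tape[-2..1]=0010 (head:  ^)
Step 2: in state B at pos -1, read 0 -> (B,0)->write 0,move L,goto H. Now: state=H, head=-2, tape[-3..1]=00010 (head:  ^)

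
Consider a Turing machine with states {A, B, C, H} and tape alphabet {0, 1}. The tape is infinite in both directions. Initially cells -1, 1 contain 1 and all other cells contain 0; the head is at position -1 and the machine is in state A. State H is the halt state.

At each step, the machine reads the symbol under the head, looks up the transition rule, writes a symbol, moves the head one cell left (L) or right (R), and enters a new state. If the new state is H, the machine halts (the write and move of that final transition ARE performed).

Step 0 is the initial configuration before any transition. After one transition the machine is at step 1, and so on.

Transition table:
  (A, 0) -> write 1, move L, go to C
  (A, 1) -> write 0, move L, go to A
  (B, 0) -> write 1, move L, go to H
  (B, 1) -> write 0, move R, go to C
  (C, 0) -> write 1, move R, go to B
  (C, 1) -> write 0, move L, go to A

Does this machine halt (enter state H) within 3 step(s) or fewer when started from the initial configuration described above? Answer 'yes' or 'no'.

Step 1: in state A at pos -1, read 1 -> (A,1)->write 0,move L,goto A. Now: state=A, head=-2, tape[-3..2]=000010 (head:  ^)
Step 2: in state A at pos -2, read 0 -> (A,0)->write 1,move L,goto C. Now: state=C, head=-3, tape[-4..2]=0010010 (head:  ^)
Step 3: in state C at pos -3, read 0 -> (C,0)->write 1,move R,goto B. Now: state=B, head=-2, tape[-4..2]=0110010 (head:   ^)
After 3 step(s): state = B (not H) -> not halted within 3 -> no

Answer: no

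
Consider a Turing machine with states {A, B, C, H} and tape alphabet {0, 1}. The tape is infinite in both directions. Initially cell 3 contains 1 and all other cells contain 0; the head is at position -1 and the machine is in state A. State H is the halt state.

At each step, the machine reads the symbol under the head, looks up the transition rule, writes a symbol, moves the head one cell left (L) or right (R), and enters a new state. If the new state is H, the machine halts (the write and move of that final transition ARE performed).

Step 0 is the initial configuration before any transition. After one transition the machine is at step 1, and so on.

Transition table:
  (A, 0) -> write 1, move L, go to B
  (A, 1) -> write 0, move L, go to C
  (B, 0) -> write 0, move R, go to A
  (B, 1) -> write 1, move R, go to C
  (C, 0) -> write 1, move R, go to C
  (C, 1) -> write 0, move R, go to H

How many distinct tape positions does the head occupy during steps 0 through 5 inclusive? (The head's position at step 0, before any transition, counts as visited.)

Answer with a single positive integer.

Answer: 3

Derivation:
Step 1: in state A at pos -1, read 0 -> (A,0)->write 1,move L,goto B. Now: state=B, head=-2, tape[-3..4]=00100010 (head:  ^)
Step 2: in state B at pos -2, read 0 -> (B,0)->write 0,move R,goto A. Now: state=A, head=-1, tape[-3..4]=00100010 (head:   ^)
Step 3: in state A at pos -1, read 1 -> (A,1)->write 0,move L,goto C. Now: state=C, head=-2, tape[-3..4]=00000010 (head:  ^)
Step 4: in state C at pos -2, read 0 -> (C,0)->write 1,move R,goto C. Now: state=C, head=-1, tape[-3..4]=01000010 (head:   ^)
Step 5: in state C at pos -1, read 0 -> (C,0)->write 1,move R,goto C. Now: state=C, head=0, tape[-3..4]=01100010 (head:    ^)
Head positions at steps 0..5: starting at -1, distinct positions visited = {-2, -1, 0} -> 3 position(s)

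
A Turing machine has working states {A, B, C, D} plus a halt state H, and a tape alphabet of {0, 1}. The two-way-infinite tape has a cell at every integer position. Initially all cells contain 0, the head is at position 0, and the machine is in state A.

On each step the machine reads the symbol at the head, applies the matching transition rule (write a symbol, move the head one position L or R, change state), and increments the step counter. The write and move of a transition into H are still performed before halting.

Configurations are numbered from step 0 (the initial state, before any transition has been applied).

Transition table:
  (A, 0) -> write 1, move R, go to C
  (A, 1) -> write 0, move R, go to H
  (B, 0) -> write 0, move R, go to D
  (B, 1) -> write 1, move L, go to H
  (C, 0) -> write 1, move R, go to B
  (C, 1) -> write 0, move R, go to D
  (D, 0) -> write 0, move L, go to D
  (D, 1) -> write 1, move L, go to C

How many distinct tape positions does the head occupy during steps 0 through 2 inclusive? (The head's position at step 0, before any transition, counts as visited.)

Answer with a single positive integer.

Answer: 3

Derivation:
Step 1: in state A at pos 0, read 0 -> (A,0)->write 1,move R,goto C. Now: state=C, head=1, tape[-1..2]=0100 (head:   ^)
Step 2: in state C at pos 1, read 0 -> (C,0)->write 1,move R,goto B. Now: state=B, head=2, tape[-1..3]=01100 (head:    ^)
Head positions at steps 0..2: starting at 0, distinct positions visited = {0, 1, 2} -> 3 position(s)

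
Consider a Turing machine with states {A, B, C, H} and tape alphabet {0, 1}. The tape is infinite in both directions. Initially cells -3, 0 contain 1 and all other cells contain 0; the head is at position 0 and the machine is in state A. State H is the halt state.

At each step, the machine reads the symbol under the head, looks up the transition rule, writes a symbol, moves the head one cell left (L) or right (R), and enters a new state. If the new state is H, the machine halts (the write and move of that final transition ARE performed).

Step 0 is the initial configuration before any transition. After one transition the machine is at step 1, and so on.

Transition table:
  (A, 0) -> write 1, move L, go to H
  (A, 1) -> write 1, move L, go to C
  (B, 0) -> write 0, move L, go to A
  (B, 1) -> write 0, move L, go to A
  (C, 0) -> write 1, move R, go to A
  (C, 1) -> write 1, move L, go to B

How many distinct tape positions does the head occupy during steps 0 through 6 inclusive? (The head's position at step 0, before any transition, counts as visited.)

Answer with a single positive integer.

Answer: 5

Derivation:
Step 1: in state A at pos 0, read 1 -> (A,1)->write 1,move L,goto C. Now: state=C, head=-1, tape[-4..1]=010010 (head:    ^)
Step 2: in state C at pos -1, read 0 -> (C,0)->write 1,move R,goto A. Now: state=A, head=0, tape[-4..1]=010110 (head:     ^)
Step 3: in state A at pos 0, read 1 -> (A,1)->write 1,move L,goto C. Now: state=C, head=-1, tape[-4..1]=010110 (head:    ^)
Step 4: in state C at pos -1, read 1 -> (C,1)->write 1,move L,goto B. Now: state=B, head=-2, tape[-4..1]=010110 (head:   ^)
Step 5: in state B at pos -2, read 0 -> (B,0)->write 0,move L,goto A. Now: state=A, head=-3, tape[-4..1]=010110 (head:  ^)
Step 6: in state A at pos -3, read 1 -> (A,1)->write 1,move L,goto C. Now: state=C, head=-4, tape[-5..1]=0010110 (head:  ^)
Head positions at steps 0..6: starting at 0, distinct positions visited = {-4, -3, -2, -1, 0} -> 5 position(s)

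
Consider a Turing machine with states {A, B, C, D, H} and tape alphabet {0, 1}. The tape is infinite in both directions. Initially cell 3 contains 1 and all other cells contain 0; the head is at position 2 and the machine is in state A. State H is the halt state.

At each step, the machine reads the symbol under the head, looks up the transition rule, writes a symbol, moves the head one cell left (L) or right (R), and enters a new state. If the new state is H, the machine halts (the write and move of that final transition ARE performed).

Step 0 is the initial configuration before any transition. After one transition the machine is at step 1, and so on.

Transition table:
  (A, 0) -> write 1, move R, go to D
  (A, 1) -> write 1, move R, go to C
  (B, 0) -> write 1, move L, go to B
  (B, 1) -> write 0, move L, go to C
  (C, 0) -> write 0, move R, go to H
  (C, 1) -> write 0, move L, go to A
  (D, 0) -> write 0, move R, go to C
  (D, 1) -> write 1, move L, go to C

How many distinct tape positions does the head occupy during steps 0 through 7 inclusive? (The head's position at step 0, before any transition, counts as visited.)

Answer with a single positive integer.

Answer: 3

Derivation:
Step 1: in state A at pos 2, read 0 -> (A,0)->write 1,move R,goto D. Now: state=D, head=3, tape[1..4]=0110 (head:   ^)
Step 2: in state D at pos 3, read 1 -> (D,1)->write 1,move L,goto C. Now: state=C, head=2, tape[1..4]=0110 (head:  ^)
Step 3: in state C at pos 2, read 1 -> (C,1)->write 0,move L,goto A. Now: state=A, head=1, tape[0..4]=00010 (head:  ^)
Step 4: in state A at pos 1, read 0 -> (A,0)->write 1,move R,goto D. Now: state=D, head=2, tape[0..4]=01010 (head:   ^)
Step 5: in state D at pos 2, read 0 -> (D,0)->write 0,move R,goto C. Now: state=C, head=3, tape[0..4]=01010 (head:    ^)
Step 6: in state C at pos 3, read 1 -> (C,1)->write 0,move L,goto A. Now: state=A, head=2, tape[0..4]=01000 (head:   ^)
Step 7: in state A at pos 2, read 0 -> (A,0)->write 1,move R,goto D. Now: state=D, head=3, tape[0..4]=01100 (head:    ^)
Head positions at steps 0..7: starting at 2, distinct positions visited = {1, 2, 3} -> 3 position(s)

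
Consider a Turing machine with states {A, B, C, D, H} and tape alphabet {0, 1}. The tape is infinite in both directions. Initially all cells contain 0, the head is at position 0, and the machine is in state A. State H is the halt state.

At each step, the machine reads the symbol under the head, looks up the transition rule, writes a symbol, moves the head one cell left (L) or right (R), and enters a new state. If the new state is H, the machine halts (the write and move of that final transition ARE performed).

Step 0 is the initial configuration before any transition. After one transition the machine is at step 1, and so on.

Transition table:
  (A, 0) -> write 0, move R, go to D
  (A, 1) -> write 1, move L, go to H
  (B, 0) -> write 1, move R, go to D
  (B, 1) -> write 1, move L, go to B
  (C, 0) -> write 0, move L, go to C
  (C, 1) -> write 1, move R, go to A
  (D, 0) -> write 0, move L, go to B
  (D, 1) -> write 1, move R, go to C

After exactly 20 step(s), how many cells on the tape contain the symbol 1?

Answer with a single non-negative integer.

Answer: 4

Derivation:
Step 1: in state A at pos 0, read 0 -> (A,0)->write 0,move R,goto D. Now: state=D, head=1, tape[-1..2]=0000 (head:   ^)
Step 2: in state D at pos 1, read 0 -> (D,0)->write 0,move L,goto B. Now: state=B, head=0, tape[-1..2]=0000 (head:  ^)
Step 3: in state B at pos 0, read 0 -> (B,0)->write 1,move R,goto D. Now: state=D, head=1, tape[-1..2]=0100 (head:   ^)
Step 4: in state D at pos 1, read 0 -> (D,0)->write 0,move L,goto B. Now: state=B, head=0, tape[-1..2]=0100 (head:  ^)
Step 5: in state B at pos 0, read 1 -> (B,1)->write 1,move L,goto B. Now: state=B, head=-1, tape[-2..2]=00100 (head:  ^)
Step 6: in state B at pos -1, read 0 -> (B,0)->write 1,move R,goto D. Now: state=D, head=0, tape[-2..2]=01100 (head:   ^)
Step 7: in state D at pos 0, read 1 -> (D,1)->write 1,move R,goto C. Now: state=C, head=1, tape[-2..2]=01100 (head:    ^)
Step 8: in state C at pos 1, read 0 -> (C,0)->write 0,move L,goto C. Now: state=C, head=0, tape[-2..2]=01100 (head:   ^)
Step 9: in state C at pos 0, read 1 -> (C,1)->write 1,move R,goto A. Now: state=A, head=1, tape[-2..2]=01100 (head:    ^)
Step 10: in state A at pos 1, read 0 -> (A,0)->write 0,move R,goto D. Now: state=D, head=2, tape[-2..3]=011000 (head:     ^)
Step 11: in state D at pos 2, read 0 -> (D,0)->write 0,move L,goto B. Now: state=B, head=1, tape[-2..3]=011000 (head:    ^)
Step 12: in state B at pos 1, read 0 -> (B,0)->write 1,move R,goto D. Now: state=D, head=2, tape[-2..3]=011100 (head:     ^)
Step 13: in state D at pos 2, read 0 -> (D,0)->write 0,move L,goto B. Now: state=B, head=1, tape[-2..3]=011100 (head:    ^)
Step 14: in state B at pos 1, read 1 -> (B,1)->write 1,move L,goto B. Now: state=B, head=0, tape[-2..3]=011100 (head:   ^)
Step 15: in state B at pos 0, read 1 -> (B,1)->write 1,move L,goto B. Now: state=B, head=-1, tape[-2..3]=011100 (head:  ^)
Step 16: in state B at pos -1, read 1 -> (B,1)->write 1,move L,goto B. Now: state=B, head=-2, tape[-3..3]=0011100 (head:  ^)
Step 17: in state B at pos -2, read 0 -> (B,0)->write 1,move R,goto D. Now: state=D, head=-1, tape[-3..3]=0111100 (head:   ^)
Step 18: in state D at pos -1, read 1 -> (D,1)->write 1,move R,goto C. Now: state=C, head=0, tape[-3..3]=0111100 (head:    ^)
Step 19: in state C at pos 0, read 1 -> (C,1)->write 1,move R,goto A. Now: state=A, head=1, tape[-3..3]=0111100 (head:     ^)
Step 20: in state A at pos 1, read 1 -> (A,1)->write 1,move L,goto H. Now: state=H, head=0, tape[-3..3]=0111100 (head:    ^)
Cells containing 1 after step 20: {-2, -1, 0, 1} -> 4 cell(s)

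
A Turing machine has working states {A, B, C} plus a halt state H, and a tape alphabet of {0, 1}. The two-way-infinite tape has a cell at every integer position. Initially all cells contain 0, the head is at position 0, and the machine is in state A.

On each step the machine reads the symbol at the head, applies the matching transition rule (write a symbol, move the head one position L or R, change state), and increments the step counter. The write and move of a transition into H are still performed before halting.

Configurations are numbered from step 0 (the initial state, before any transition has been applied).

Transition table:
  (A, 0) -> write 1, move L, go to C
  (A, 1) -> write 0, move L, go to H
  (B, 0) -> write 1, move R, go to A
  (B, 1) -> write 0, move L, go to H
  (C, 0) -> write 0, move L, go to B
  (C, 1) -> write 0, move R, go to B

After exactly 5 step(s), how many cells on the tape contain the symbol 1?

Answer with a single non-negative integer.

Answer: 2

Derivation:
Step 1: in state A at pos 0, read 0 -> (A,0)->write 1,move L,goto C. Now: state=C, head=-1, tape[-2..1]=0010 (head:  ^)
Step 2: in state C at pos -1, read 0 -> (C,0)->write 0,move L,goto B. Now: state=B, head=-2, tape[-3..1]=00010 (head:  ^)
Step 3: in state B at pos -2, read 0 -> (B,0)->write 1,move R,goto A. Now: state=A, head=-1, tape[-3..1]=01010 (head:   ^)
Step 4: in state A at pos -1, read 0 -> (A,0)->write 1,move L,goto C. Now: state=C, head=-2, tape[-3..1]=01110 (head:  ^)
Step 5: in state C at pos -2, read 1 -> (C,1)->write 0,move R,goto B. Now: state=B, head=-1, tape[-3..1]=00110 (head:   ^)
Cells containing 1 after step 5: {-1, 0} -> 2 cell(s)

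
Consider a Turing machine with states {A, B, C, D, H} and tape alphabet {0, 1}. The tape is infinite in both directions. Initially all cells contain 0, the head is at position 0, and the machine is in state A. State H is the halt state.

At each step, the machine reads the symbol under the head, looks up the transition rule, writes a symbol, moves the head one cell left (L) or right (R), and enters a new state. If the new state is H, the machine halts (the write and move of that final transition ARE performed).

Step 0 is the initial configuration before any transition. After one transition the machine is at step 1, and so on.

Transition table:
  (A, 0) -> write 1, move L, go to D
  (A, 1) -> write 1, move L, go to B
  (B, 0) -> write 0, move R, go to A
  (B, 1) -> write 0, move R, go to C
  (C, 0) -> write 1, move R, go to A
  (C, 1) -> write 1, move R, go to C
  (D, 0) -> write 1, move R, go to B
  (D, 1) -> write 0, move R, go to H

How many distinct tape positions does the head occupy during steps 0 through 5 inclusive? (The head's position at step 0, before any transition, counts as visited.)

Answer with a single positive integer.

Answer: 4

Derivation:
Step 1: in state A at pos 0, read 0 -> (A,0)->write 1,move L,goto D. Now: state=D, head=-1, tape[-2..1]=0010 (head:  ^)
Step 2: in state D at pos -1, read 0 -> (D,0)->write 1,move R,goto B. Now: state=B, head=0, tape[-2..1]=0110 (head:   ^)
Step 3: in state B at pos 0, read 1 -> (B,1)->write 0,move R,goto C. Now: state=C, head=1, tape[-2..2]=01000 (head:    ^)
Step 4: in state C at pos 1, read 0 -> (C,0)->write 1,move R,goto A. Now: state=A, head=2, tape[-2..3]=010100 (head:     ^)
Step 5: in state A at pos 2, read 0 -> (A,0)->write 1,move L,goto D. Now: state=D, head=1, tape[-2..3]=010110 (head:    ^)
Head positions at steps 0..5: starting at 0, distinct positions visited = {-1, 0, 1, 2} -> 4 position(s)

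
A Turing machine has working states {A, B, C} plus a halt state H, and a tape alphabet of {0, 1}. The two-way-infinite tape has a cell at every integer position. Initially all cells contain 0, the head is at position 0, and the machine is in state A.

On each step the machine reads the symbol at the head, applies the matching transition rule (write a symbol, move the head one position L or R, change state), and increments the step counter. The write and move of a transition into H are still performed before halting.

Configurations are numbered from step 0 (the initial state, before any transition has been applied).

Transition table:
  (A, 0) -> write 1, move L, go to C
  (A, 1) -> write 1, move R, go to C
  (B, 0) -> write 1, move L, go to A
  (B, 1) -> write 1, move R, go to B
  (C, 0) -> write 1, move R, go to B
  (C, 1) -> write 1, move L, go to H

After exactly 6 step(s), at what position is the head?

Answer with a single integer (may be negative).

Answer: 0

Derivation:
Step 1: in state A at pos 0, read 0 -> (A,0)->write 1,move L,goto C. Now: state=C, head=-1, tape[-2..1]=0010 (head:  ^)
Step 2: in state C at pos -1, read 0 -> (C,0)->write 1,move R,goto B. Now: state=B, head=0, tape[-2..1]=0110 (head:   ^)
Step 3: in state B at pos 0, read 1 -> (B,1)->write 1,move R,goto B. Now: state=B, head=1, tape[-2..2]=01100 (head:    ^)
Step 4: in state B at pos 1, read 0 -> (B,0)->write 1,move L,goto A. Now: state=A, head=0, tape[-2..2]=01110 (head:   ^)
Step 5: in state A at pos 0, read 1 -> (A,1)->write 1,move R,goto C. Now: state=C, head=1, tape[-2..2]=01110 (head:    ^)
Step 6: in state C at pos 1, read 1 -> (C,1)->write 1,move L,goto H. Now: state=H, head=0, tape[-2..2]=01110 (head:   ^)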